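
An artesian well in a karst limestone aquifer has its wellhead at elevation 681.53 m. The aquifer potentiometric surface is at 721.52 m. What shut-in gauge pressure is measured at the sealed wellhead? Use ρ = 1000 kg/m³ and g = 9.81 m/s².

Head above the cap: Δh = 721.52 − 681.53 = 39.99 m.
P = ρgΔh = 1000 × 9.81 × 39.99 = 392302 Pa ≈ 392 kPa.

P ≈ 392 kPa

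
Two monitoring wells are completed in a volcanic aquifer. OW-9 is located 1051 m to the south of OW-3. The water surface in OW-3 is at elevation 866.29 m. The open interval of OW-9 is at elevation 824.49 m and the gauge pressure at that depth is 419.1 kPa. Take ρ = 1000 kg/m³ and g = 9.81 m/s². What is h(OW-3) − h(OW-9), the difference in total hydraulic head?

Δh ≈ -0.92 m

Total head at OW-3: h = 866.29 m (water level in the piezometer is the total head).
Pressure head at OW-9: ψ = P/(ρg) = 419.1×1000 / (1000 × 9.81) = 42.72 m.
Total head at OW-9: h = z + ψ = 824.49 + 42.72 = 867.21 m.
Head difference: h(OW-3) − h(OW-9) = 866.29 − 867.21 = -0.92 m.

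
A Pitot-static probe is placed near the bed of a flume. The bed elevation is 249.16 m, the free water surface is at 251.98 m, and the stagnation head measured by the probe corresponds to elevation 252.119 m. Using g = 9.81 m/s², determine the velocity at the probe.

Near the bed, under hydrostatic conditions, the piezometric head (z + ψ) equals the free-surface elevation, 251.98 m.
Velocity head = total − piezometric = 252.119 − 251.98 = 0.139 m.
v = √(2g·h_v) = √(2 × 9.81 × 0.139) = 1.65 m/s.

v ≈ 1.65 m/s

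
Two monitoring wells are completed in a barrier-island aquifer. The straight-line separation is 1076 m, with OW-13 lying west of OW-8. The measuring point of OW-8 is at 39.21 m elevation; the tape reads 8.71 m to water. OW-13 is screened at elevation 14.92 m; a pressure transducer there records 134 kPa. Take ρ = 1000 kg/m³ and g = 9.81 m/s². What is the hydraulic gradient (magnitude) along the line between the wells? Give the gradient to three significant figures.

i ≈ 0.00178

Total head at OW-8: h = 39.21 − 8.71 = 30.50 m.
Pressure head at OW-13: ψ = P/(ρg) = 134×1000 / (1000 × 9.81) = 13.66 m.
Total head at OW-13: h = z + ψ = 14.92 + 13.66 = 28.58 m.
Head difference: h(OW-8) − h(OW-13) = 30.50 − 28.58 = 1.92 m.
Hydraulic gradient: i = |Δh| / L = 1.92 / 1076 = 0.00178.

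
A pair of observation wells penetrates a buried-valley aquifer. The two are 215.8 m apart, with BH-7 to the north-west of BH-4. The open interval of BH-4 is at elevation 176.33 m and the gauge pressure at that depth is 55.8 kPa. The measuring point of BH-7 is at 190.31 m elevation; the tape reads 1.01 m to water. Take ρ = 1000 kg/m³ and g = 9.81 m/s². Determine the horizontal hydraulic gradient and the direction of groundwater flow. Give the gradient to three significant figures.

i ≈ 0.0337; groundwater flows toward the south-east

Pressure head at BH-4: ψ = P/(ρg) = 55.8×1000 / (1000 × 9.81) = 5.69 m.
Total head at BH-4: h = z + ψ = 176.33 + 5.69 = 182.02 m.
Total head at BH-7: h = 190.31 − 1.01 = 189.30 m.
Head difference: h(BH-4) − h(BH-7) = 182.02 − 189.30 = -7.28 m.
Hydraulic gradient: i = |Δh| / L = 7.28 / 215.8 = 0.0337.
Flow is from higher to lower head: from BH-7 toward BH-4, i.e. toward the south-east.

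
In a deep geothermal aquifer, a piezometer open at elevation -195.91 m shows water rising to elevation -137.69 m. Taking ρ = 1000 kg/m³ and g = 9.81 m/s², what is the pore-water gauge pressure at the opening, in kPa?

Pressure head ψ = h − z = -137.69 − (-195.91) = 58.22 m.
P = ρgψ = 1000 × 9.81 × 58.22 = 571138 Pa ≈ 571 kPa.

P ≈ 571 kPa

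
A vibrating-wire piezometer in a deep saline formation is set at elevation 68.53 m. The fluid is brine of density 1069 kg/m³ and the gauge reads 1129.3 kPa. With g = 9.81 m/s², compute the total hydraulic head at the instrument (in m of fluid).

h ≈ 176.22 m

ψ = P/(ρg) = 1129.3×1000 / (1069 × 9.81) = 107.69 m.
h = z + ψ = 68.53 + 107.69 = 176.22 m.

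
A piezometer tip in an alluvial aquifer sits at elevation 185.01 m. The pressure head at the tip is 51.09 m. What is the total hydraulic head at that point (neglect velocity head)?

h = z + ψ = 185.01 + 51.09 = 236.10 m.

h ≈ 236.10 m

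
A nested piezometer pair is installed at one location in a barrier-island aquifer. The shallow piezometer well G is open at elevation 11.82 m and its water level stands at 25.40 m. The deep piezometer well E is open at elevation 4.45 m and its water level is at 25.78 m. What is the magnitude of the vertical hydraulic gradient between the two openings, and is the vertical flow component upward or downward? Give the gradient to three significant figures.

|i_v| ≈ 0.0516; vertical flow is upward

Total head at well G: h = 25.40 m (water level in the standpipe).
Total head at well E: h = 25.78 m.
Δh = h(well G) − h(well E) = 25.40 − 25.78 = -0.38 m.
Vertical separation Δz = 11.82 − 4.45 = 7.37 m.
|i_v| = |Δh| / Δz = 0.38 / 7.37 = 0.0516.
Head is higher in the deep piezometer, so vertical flow is upward (discharge condition).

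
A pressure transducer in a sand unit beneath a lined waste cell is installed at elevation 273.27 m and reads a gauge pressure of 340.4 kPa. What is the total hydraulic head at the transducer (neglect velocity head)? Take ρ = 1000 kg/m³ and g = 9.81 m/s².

h ≈ 307.97 m

ψ = P/(ρg) = 340.4×1000 / (1000 × 9.81) = 34.70 m.
h = z + ψ = 273.27 + 34.70 = 307.97 m.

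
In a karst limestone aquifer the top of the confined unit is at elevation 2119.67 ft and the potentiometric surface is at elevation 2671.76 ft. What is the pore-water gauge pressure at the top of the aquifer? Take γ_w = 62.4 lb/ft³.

Pressure head at the aquifer top: ψ = h − z = 2671.76 − 2119.67 = 552.09 ft.
P = γψ/144 = 62.4 × 552.09 / 144 = 239 psi.

P ≈ 239 psi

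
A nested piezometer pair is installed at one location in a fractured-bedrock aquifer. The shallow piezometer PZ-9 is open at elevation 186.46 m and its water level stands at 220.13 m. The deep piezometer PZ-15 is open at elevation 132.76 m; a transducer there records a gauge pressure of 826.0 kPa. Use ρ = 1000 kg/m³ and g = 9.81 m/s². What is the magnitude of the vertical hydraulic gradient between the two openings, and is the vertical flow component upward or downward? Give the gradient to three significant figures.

Total head at PZ-9: h = 220.13 m (water level in the standpipe).
Pressure head at PZ-15: ψ = P/(ρg) = 826.0×1000 / (1000 × 9.81) = 84.20 m.
Total head at PZ-15: h = z + ψ = 132.76 + 84.20 = 216.96 m.
Δh = h(PZ-9) − h(PZ-15) = 220.13 − 216.96 = 3.17 m.
Vertical separation Δz = 186.46 − 132.76 = 53.70 m.
|i_v| = |Δh| / Δz = 3.17 / 53.70 = 0.0590.
Head is higher in the shallow piezometer, so vertical flow is downward (recharge condition).

|i_v| ≈ 0.0590; vertical flow is downward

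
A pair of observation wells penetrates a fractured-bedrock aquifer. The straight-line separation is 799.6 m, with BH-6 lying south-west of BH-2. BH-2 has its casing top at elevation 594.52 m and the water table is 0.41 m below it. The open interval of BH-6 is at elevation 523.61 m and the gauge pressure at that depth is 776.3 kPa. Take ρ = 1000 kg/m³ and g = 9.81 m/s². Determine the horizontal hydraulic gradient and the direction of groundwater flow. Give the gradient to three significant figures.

Total head at BH-2: h = 594.52 − 0.41 = 594.11 m.
Pressure head at BH-6: ψ = P/(ρg) = 776.3×1000 / (1000 × 9.81) = 79.13 m.
Total head at BH-6: h = z + ψ = 523.61 + 79.13 = 602.74 m.
Head difference: h(BH-2) − h(BH-6) = 594.11 − 602.74 = -8.63 m.
Hydraulic gradient: i = |Δh| / L = 8.63 / 799.6 = 0.0108.
Flow is from higher to lower head: from BH-6 toward BH-2, i.e. toward the north-east.

i ≈ 0.0108; groundwater flows toward the north-east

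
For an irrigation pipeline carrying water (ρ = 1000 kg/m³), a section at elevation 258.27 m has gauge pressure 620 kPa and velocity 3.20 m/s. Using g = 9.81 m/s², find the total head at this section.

Pressure head ψ = P/(ρg) = 620×1000 / (1000 × 9.81) = 63.20 m.
Velocity head = v²/(2g) = 3.20² / (2 × 9.81) = 0.522 m.
h = z + ψ + v²/(2g) = 258.27 + 63.20 + 0.522 = 321.99 m.

h ≈ 321.99 m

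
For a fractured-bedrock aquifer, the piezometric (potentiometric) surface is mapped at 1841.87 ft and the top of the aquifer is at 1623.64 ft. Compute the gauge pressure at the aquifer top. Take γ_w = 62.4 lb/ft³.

P ≈ 94.6 psi

Pressure head at the aquifer top: ψ = h − z = 1841.87 − 1623.64 = 218.23 ft.
P = γψ/144 = 62.4 × 218.23 / 144 = 94.6 psi.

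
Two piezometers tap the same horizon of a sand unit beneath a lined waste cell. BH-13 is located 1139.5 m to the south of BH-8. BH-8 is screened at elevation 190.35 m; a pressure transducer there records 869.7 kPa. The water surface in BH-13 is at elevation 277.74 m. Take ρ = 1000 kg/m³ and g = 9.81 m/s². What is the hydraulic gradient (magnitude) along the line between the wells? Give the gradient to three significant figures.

i ≈ 0.00111

Pressure head at BH-8: ψ = P/(ρg) = 869.7×1000 / (1000 × 9.81) = 88.65 m.
Total head at BH-8: h = z + ψ = 190.35 + 88.65 = 279.00 m.
Total head at BH-13: h = 277.74 m (water level in the piezometer is the total head).
Head difference: h(BH-8) − h(BH-13) = 279.00 − 277.74 = 1.26 m.
Hydraulic gradient: i = |Δh| / L = 1.26 / 1139.5 = 0.00111.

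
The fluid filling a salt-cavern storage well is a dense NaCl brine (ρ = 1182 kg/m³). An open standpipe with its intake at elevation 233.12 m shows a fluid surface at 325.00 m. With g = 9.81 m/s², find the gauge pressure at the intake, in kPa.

P ≈ 1070 kPa

Pressure head ψ = h − z = 325.00 − 233.12 = 91.88 m.
P = ρgψ = 1182 × 9.81 × 91.88 = 1065387 Pa ≈ 1070 kPa.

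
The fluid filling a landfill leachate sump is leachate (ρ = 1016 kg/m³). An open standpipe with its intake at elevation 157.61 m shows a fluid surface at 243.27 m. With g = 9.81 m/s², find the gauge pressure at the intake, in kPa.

P ≈ 854 kPa

Pressure head ψ = h − z = 243.27 − 157.61 = 85.66 m.
P = ρgψ = 1016 × 9.81 × 85.66 = 853770 Pa ≈ 854 kPa.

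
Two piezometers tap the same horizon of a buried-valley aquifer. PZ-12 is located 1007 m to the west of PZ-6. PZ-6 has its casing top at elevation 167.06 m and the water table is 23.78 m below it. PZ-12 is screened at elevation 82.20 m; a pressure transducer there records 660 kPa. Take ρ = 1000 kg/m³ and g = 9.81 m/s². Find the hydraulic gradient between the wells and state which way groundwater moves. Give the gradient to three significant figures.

Total head at PZ-6: h = 167.06 − 23.78 = 143.28 m.
Pressure head at PZ-12: ψ = P/(ρg) = 660×1000 / (1000 × 9.81) = 67.28 m.
Total head at PZ-12: h = z + ψ = 82.20 + 67.28 = 149.48 m.
Head difference: h(PZ-6) − h(PZ-12) = 143.28 − 149.48 = -6.20 m.
Hydraulic gradient: i = |Δh| / L = 6.20 / 1007 = 0.00616.
Flow is from higher to lower head: from PZ-12 toward PZ-6, i.e. toward the east.

i ≈ 0.00616; groundwater flows toward the east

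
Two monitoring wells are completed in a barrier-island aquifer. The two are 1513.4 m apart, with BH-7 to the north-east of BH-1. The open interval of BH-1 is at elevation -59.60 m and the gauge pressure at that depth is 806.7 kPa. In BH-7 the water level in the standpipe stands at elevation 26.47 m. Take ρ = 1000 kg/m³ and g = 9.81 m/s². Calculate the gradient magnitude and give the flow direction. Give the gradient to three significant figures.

i ≈ 0.00254; groundwater flows toward the south-west

Pressure head at BH-1: ψ = P/(ρg) = 806.7×1000 / (1000 × 9.81) = 82.23 m.
Total head at BH-1: h = z + ψ = -59.60 + 82.23 = 22.63 m.
Total head at BH-7: h = 26.47 m (water level in the piezometer is the total head).
Head difference: h(BH-1) − h(BH-7) = 22.63 − 26.47 = -3.84 m.
Hydraulic gradient: i = |Δh| / L = 3.84 / 1513.4 = 0.00254.
Flow is from higher to lower head: from BH-7 toward BH-1, i.e. toward the south-west.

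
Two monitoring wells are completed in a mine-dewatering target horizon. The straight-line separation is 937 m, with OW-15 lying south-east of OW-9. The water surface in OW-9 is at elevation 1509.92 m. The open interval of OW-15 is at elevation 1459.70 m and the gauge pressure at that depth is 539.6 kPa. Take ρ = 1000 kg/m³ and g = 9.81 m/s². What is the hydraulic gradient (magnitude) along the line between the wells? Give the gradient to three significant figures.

i ≈ 0.00511

Total head at OW-9: h = 1509.92 m (water level in the piezometer is the total head).
Pressure head at OW-15: ψ = P/(ρg) = 539.6×1000 / (1000 × 9.81) = 55.01 m.
Total head at OW-15: h = z + ψ = 1459.70 + 55.01 = 1514.71 m.
Head difference: h(OW-9) − h(OW-15) = 1509.92 − 1514.71 = -4.79 m.
Hydraulic gradient: i = |Δh| / L = 4.79 / 937 = 0.00511.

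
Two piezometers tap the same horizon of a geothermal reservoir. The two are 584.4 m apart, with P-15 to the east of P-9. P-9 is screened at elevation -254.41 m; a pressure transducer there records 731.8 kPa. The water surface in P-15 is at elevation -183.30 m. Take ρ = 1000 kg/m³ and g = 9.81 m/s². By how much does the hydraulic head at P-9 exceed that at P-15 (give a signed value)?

Δh ≈ 3.49 m

Pressure head at P-9: ψ = P/(ρg) = 731.8×1000 / (1000 × 9.81) = 74.60 m.
Total head at P-9: h = z + ψ = -254.41 + 74.60 = -179.81 m.
Total head at P-15: h = -183.30 m (water level in the piezometer is the total head).
Head difference: h(P-9) − h(P-15) = -179.81 − (-183.30) = 3.49 m.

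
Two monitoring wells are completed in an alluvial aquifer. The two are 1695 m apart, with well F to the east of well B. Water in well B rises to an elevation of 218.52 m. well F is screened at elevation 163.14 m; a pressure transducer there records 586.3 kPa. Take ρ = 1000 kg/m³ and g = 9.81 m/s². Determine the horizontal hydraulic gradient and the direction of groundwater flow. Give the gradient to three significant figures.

Total head at well B: h = 218.52 m (water level in the piezometer is the total head).
Pressure head at well F: ψ = P/(ρg) = 586.3×1000 / (1000 × 9.81) = 59.77 m.
Total head at well F: h = z + ψ = 163.14 + 59.77 = 222.91 m.
Head difference: h(well B) − h(well F) = 218.52 − 222.91 = -4.39 m.
Hydraulic gradient: i = |Δh| / L = 4.39 / 1695 = 0.00259.
Flow is from higher to lower head: from well F toward well B, i.e. toward the west.

i ≈ 0.00259; groundwater flows toward the west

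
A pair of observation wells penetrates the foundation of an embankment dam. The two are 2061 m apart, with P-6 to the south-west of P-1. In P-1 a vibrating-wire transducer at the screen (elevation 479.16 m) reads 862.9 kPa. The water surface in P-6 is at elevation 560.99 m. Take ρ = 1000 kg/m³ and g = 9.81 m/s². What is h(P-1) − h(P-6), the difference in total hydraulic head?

Pressure head at P-1: ψ = P/(ρg) = 862.9×1000 / (1000 × 9.81) = 87.96 m.
Total head at P-1: h = z + ψ = 479.16 + 87.96 = 567.12 m.
Total head at P-6: h = 560.99 m (water level in the piezometer is the total head).
Head difference: h(P-1) − h(P-6) = 567.12 − 560.99 = 6.13 m.

Δh ≈ 6.13 m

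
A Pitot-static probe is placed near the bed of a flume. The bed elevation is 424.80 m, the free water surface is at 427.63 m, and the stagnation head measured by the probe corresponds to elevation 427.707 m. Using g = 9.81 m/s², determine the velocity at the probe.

Near the bed, under hydrostatic conditions, the piezometric head (z + ψ) equals the free-surface elevation, 427.63 m.
Velocity head = total − piezometric = 427.707 − 427.63 = 0.077 m.
v = √(2g·h_v) = √(2 × 9.81 × 0.077) = 1.23 m/s.

v ≈ 1.23 m/s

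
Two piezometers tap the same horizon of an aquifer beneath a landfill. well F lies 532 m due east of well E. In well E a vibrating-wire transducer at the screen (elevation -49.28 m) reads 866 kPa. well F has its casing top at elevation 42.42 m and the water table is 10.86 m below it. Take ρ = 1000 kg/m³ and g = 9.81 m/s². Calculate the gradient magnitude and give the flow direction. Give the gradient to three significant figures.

Pressure head at well E: ψ = P/(ρg) = 866×1000 / (1000 × 9.81) = 88.28 m.
Total head at well E: h = z + ψ = -49.28 + 88.28 = 39.00 m.
Total head at well F: h = 42.42 − 10.86 = 31.56 m.
Head difference: h(well E) − h(well F) = 39.00 − 31.56 = 7.44 m.
Hydraulic gradient: i = |Δh| / L = 7.44 / 532 = 0.0140.
Flow is from higher to lower head: from well E toward well F, i.e. toward the east.

i ≈ 0.0140; groundwater flows toward the east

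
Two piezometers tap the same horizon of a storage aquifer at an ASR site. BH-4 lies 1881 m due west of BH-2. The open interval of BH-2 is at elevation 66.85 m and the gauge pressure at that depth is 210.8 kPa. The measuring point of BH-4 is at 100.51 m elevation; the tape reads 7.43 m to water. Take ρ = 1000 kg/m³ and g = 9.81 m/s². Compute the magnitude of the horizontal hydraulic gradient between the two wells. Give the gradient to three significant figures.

Pressure head at BH-2: ψ = P/(ρg) = 210.8×1000 / (1000 × 9.81) = 21.49 m.
Total head at BH-2: h = z + ψ = 66.85 + 21.49 = 88.34 m.
Total head at BH-4: h = 100.51 − 7.43 = 93.08 m.
Head difference: h(BH-2) − h(BH-4) = 88.34 − 93.08 = -4.74 m.
Hydraulic gradient: i = |Δh| / L = 4.74 / 1881 = 0.00252.

i ≈ 0.00252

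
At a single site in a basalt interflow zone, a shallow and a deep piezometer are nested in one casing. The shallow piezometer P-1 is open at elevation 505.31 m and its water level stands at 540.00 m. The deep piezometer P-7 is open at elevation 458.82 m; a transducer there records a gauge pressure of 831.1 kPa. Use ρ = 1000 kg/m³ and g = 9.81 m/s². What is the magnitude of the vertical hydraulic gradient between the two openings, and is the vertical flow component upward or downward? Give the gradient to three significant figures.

|i_v| ≈ 0.0761; vertical flow is upward

Total head at P-1: h = 540.00 m (water level in the standpipe).
Pressure head at P-7: ψ = P/(ρg) = 831.1×1000 / (1000 × 9.81) = 84.72 m.
Total head at P-7: h = z + ψ = 458.82 + 84.72 = 543.54 m.
Δh = h(P-1) − h(P-7) = 540.00 − 543.54 = -3.54 m.
Vertical separation Δz = 505.31 − 458.82 = 46.49 m.
|i_v| = |Δh| / Δz = 3.54 / 46.49 = 0.0761.
Head is higher in the deep piezometer, so vertical flow is upward (discharge condition).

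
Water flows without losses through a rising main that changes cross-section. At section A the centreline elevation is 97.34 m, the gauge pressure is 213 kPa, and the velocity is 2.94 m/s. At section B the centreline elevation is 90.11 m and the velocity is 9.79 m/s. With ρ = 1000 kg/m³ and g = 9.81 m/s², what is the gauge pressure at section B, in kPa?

Pressure head at A: ψ₁ = P₁/(ρg) = 213×1000 / (1000 × 9.81) = 21.71 m.
Velocity heads: v₁²/2g = 2.94²/19.62 = 0.441 m; v₂²/2g = 9.79²/19.62 = 4.885 m.
Total head H = z₁ + ψ₁ + v₁²/2g = 97.34 + 21.71 + 0.441 = 119.49 m.
ψ₂ = H − z₂ − v₂²/2g = 119.49 − 90.11 − 4.885 = 24.49 m.
P₂ = ρgψ₂ = 1000 × 9.81 × 24.49 ≈ 240 kPa.

P₂ ≈ 240 kPa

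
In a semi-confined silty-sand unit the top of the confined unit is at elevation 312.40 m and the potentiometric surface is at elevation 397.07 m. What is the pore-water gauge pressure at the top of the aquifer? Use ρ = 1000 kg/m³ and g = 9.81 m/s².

P ≈ 831 kPa

Pressure head at the aquifer top: ψ = h − z = 397.07 − 312.40 = 84.67 m.
P = ρgψ = 1000 × 9.81 × 84.67 = 830613 Pa ≈ 831 kPa.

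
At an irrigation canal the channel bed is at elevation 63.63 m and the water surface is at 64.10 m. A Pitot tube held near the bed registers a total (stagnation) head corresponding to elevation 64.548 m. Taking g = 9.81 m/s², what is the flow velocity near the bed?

v ≈ 2.96 m/s

Near the bed, under hydrostatic conditions, the piezometric head (z + ψ) equals the free-surface elevation, 64.10 m.
Velocity head = total − piezometric = 64.548 − 64.10 = 0.448 m.
v = √(2g·h_v) = √(2 × 9.81 × 0.448) = 2.96 m/s.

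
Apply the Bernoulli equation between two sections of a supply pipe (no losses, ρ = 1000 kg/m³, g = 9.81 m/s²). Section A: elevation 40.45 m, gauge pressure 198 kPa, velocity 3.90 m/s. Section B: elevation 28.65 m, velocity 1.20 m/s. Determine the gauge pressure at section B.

P₂ ≈ 321 kPa

Pressure head at A: ψ₁ = P₁/(ρg) = 198×1000 / (1000 × 9.81) = 20.18 m.
Velocity heads: v₁²/2g = 3.90²/19.62 = 0.775 m; v₂²/2g = 1.20²/19.62 = 0.073 m.
Total head H = z₁ + ψ₁ + v₁²/2g = 40.45 + 20.18 + 0.775 = 61.41 m.
ψ₂ = H − z₂ − v₂²/2g = 61.41 − 28.65 − 0.073 = 32.69 m.
P₂ = ρgψ₂ = 1000 × 9.81 × 32.69 ≈ 321 kPa.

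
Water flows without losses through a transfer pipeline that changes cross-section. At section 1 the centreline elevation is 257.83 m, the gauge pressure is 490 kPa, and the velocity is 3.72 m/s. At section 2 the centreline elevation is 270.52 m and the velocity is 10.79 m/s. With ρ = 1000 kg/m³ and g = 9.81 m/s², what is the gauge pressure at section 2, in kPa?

P₂ ≈ 314 kPa

Pressure head at 1: ψ₁ = P₁/(ρg) = 490×1000 / (1000 × 9.81) = 49.95 m.
Velocity heads: v₁²/2g = 3.72²/19.62 = 0.705 m; v₂²/2g = 10.79²/19.62 = 5.934 m.
Total head H = z₁ + ψ₁ + v₁²/2g = 257.83 + 49.95 + 0.705 = 308.48 m.
ψ₂ = H − z₂ − v₂²/2g = 308.48 − 270.52 − 5.934 = 32.03 m.
P₂ = ρgψ₂ = 1000 × 9.81 × 32.03 ≈ 314 kPa.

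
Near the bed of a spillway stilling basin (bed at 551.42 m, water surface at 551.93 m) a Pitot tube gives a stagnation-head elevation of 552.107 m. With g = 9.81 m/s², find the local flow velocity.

Near the bed, under hydrostatic conditions, the piezometric head (z + ψ) equals the free-surface elevation, 551.93 m.
Velocity head = total − piezometric = 552.107 − 551.93 = 0.177 m.
v = √(2g·h_v) = √(2 × 9.81 × 0.177) = 1.86 m/s.

v ≈ 1.86 m/s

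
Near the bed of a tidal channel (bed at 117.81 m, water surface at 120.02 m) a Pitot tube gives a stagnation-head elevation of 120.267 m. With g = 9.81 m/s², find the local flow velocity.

Near the bed, under hydrostatic conditions, the piezometric head (z + ψ) equals the free-surface elevation, 120.02 m.
Velocity head = total − piezometric = 120.267 − 120.02 = 0.247 m.
v = √(2g·h_v) = √(2 × 9.81 × 0.247) = 2.20 m/s.

v ≈ 2.20 m/s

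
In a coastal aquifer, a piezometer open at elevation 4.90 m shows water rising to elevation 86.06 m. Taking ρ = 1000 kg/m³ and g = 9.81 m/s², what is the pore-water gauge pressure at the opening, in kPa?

Pressure head ψ = h − z = 86.06 − 4.90 = 81.16 m.
P = ρgψ = 1000 × 9.81 × 81.16 = 796180 Pa ≈ 796 kPa.

P ≈ 796 kPa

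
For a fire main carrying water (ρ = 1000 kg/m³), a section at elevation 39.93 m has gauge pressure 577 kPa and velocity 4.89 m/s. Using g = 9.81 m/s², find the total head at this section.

h ≈ 99.97 m

Pressure head ψ = P/(ρg) = 577×1000 / (1000 × 9.81) = 58.82 m.
Velocity head = v²/(2g) = 4.89² / (2 × 9.81) = 1.219 m.
h = z + ψ + v²/(2g) = 39.93 + 58.82 + 1.219 = 99.97 m.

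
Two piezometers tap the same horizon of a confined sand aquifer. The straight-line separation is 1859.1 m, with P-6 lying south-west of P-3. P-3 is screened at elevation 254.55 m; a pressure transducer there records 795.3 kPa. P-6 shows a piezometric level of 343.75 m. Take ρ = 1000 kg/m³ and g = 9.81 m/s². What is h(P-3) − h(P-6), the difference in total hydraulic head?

Pressure head at P-3: ψ = P/(ρg) = 795.3×1000 / (1000 × 9.81) = 81.07 m.
Total head at P-3: h = z + ψ = 254.55 + 81.07 = 335.62 m.
Total head at P-6: h = 343.75 m (water level in the piezometer is the total head).
Head difference: h(P-3) − h(P-6) = 335.62 − 343.75 = -8.13 m.

Δh ≈ -8.13 m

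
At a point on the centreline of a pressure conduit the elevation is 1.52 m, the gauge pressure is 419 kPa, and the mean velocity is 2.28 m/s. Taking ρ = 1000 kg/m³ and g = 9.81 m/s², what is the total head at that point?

Pressure head ψ = P/(ρg) = 419×1000 / (1000 × 9.81) = 42.71 m.
Velocity head = v²/(2g) = 2.28² / (2 × 9.81) = 0.265 m.
h = z + ψ + v²/(2g) = 1.52 + 42.71 + 0.265 = 44.50 m.

h ≈ 44.50 m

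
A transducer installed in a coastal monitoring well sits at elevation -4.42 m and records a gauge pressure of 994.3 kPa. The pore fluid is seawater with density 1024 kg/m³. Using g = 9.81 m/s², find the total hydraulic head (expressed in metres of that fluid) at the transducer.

ψ = P/(ρg) = 994.3×1000 / (1024 × 9.81) = 98.98 m.
h = z + ψ = -4.42 + 98.98 = 94.56 m.

h ≈ 94.56 m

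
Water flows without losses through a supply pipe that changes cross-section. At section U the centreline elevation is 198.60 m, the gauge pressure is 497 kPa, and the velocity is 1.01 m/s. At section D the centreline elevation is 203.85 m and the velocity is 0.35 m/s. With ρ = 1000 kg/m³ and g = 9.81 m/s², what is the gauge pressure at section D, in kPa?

Pressure head at U: ψ₁ = P₁/(ρg) = 497×1000 / (1000 × 9.81) = 50.66 m.
Velocity heads: v₁²/2g = 1.01²/19.62 = 0.052 m; v₂²/2g = 0.35²/19.62 = 0.006 m.
Total head H = z₁ + ψ₁ + v₁²/2g = 198.60 + 50.66 + 0.052 = 249.31 m.
ψ₂ = H − z₂ − v₂²/2g = 249.31 − 203.85 − 0.006 = 45.45 m.
P₂ = ρgψ₂ = 1000 × 9.81 × 45.45 ≈ 446 kPa.

P₂ ≈ 446 kPa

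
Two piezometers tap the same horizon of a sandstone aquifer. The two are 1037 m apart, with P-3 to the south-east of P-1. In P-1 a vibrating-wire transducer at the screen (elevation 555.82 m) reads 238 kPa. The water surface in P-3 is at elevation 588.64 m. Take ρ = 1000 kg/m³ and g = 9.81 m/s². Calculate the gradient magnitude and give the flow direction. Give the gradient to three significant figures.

Pressure head at P-1: ψ = P/(ρg) = 238×1000 / (1000 × 9.81) = 24.26 m.
Total head at P-1: h = z + ψ = 555.82 + 24.26 = 580.08 m.
Total head at P-3: h = 588.64 m (water level in the piezometer is the total head).
Head difference: h(P-1) − h(P-3) = 580.08 − 588.64 = -8.56 m.
Hydraulic gradient: i = |Δh| / L = 8.56 / 1037 = 0.00825.
Flow is from higher to lower head: from P-3 toward P-1, i.e. toward the north-west.

i ≈ 0.00825; groundwater flows toward the north-west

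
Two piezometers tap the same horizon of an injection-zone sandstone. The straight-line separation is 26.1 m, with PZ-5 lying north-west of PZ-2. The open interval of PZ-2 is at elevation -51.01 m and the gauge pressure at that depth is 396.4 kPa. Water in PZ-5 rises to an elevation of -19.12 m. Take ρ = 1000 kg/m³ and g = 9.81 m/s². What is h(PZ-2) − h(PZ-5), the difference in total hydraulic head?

Pressure head at PZ-2: ψ = P/(ρg) = 396.4×1000 / (1000 × 9.81) = 40.41 m.
Total head at PZ-2: h = z + ψ = -51.01 + 40.41 = -10.60 m.
Total head at PZ-5: h = -19.12 m (water level in the piezometer is the total head).
Head difference: h(PZ-2) − h(PZ-5) = -10.60 − (-19.12) = 8.52 m.

Δh ≈ 8.52 m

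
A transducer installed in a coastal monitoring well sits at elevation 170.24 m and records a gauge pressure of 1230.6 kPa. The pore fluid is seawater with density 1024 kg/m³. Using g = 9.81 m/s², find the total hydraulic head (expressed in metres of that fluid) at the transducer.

h ≈ 292.74 m

ψ = P/(ρg) = 1230.6×1000 / (1024 × 9.81) = 122.50 m.
h = z + ψ = 170.24 + 122.50 = 292.74 m.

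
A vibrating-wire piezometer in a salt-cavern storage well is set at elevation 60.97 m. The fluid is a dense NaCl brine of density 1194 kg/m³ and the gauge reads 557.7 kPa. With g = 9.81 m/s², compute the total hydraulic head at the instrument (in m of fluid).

h ≈ 108.58 m

ψ = P/(ρg) = 557.7×1000 / (1194 × 9.81) = 47.61 m.
h = z + ψ = 60.97 + 47.61 = 108.58 m.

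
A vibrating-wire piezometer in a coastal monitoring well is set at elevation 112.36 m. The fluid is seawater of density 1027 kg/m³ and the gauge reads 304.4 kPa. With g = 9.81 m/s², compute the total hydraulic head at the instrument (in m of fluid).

ψ = P/(ρg) = 304.4×1000 / (1027 × 9.81) = 30.21 m.
h = z + ψ = 112.36 + 30.21 = 142.57 m.

h ≈ 142.57 m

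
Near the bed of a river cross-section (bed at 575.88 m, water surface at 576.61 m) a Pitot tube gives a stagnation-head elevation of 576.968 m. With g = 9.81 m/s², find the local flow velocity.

v ≈ 2.65 m/s

Near the bed, under hydrostatic conditions, the piezometric head (z + ψ) equals the free-surface elevation, 576.61 m.
Velocity head = total − piezometric = 576.968 − 576.61 = 0.358 m.
v = √(2g·h_v) = √(2 × 9.81 × 0.358) = 2.65 m/s.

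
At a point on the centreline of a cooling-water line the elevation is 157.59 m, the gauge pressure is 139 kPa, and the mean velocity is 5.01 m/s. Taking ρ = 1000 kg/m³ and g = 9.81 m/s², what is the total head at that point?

Pressure head ψ = P/(ρg) = 139×1000 / (1000 × 9.81) = 14.17 m.
Velocity head = v²/(2g) = 5.01² / (2 × 9.81) = 1.279 m.
h = z + ψ + v²/(2g) = 157.59 + 14.17 + 1.279 = 173.04 m.

h ≈ 173.04 m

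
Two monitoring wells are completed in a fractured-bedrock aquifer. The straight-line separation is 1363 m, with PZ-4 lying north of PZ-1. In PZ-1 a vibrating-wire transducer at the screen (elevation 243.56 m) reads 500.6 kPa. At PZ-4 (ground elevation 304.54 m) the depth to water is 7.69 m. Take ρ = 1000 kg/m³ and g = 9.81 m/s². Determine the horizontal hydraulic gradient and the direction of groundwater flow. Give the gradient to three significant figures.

i ≈ 0.00166; groundwater flows toward the south

Pressure head at PZ-1: ψ = P/(ρg) = 500.6×1000 / (1000 × 9.81) = 51.03 m.
Total head at PZ-1: h = z + ψ = 243.56 + 51.03 = 294.59 m.
Total head at PZ-4: h = 304.54 − 7.69 = 296.85 m.
Head difference: h(PZ-1) − h(PZ-4) = 294.59 − 296.85 = -2.26 m.
Hydraulic gradient: i = |Δh| / L = 2.26 / 1363 = 0.00166.
Flow is from higher to lower head: from PZ-4 toward PZ-1, i.e. toward the south.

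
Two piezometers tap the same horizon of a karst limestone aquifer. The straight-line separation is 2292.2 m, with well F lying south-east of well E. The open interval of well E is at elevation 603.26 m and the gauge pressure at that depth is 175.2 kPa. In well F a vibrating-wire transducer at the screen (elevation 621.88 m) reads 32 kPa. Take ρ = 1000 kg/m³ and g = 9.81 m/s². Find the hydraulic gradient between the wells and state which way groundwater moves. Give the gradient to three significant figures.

Pressure head at well E: ψ = P/(ρg) = 175.2×1000 / (1000 × 9.81) = 17.86 m.
Total head at well E: h = z + ψ = 603.26 + 17.86 = 621.12 m.
Pressure head at well F: ψ = P/(ρg) = 32×1000 / (1000 × 9.81) = 3.26 m.
Total head at well F: h = z + ψ = 621.88 + 3.26 = 625.14 m.
Head difference: h(well E) − h(well F) = 621.12 − 625.14 = -4.02 m.
Hydraulic gradient: i = |Δh| / L = 4.02 / 2292.2 = 0.00175.
Flow is from higher to lower head: from well F toward well E, i.e. toward the north-west.

i ≈ 0.00175; groundwater flows toward the north-west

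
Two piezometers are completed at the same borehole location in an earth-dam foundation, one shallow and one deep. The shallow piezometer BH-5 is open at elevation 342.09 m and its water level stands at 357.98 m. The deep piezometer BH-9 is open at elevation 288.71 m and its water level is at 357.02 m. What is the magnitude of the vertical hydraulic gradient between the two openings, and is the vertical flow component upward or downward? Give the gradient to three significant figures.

|i_v| ≈ 0.0180; vertical flow is downward

Total head at BH-5: h = 357.98 m (water level in the standpipe).
Total head at BH-9: h = 357.02 m.
Δh = h(BH-5) − h(BH-9) = 357.98 − 357.02 = 0.96 m.
Vertical separation Δz = 342.09 − 288.71 = 53.38 m.
|i_v| = |Δh| / Δz = 0.96 / 53.38 = 0.0180.
Head is higher in the shallow piezometer, so vertical flow is downward (recharge condition).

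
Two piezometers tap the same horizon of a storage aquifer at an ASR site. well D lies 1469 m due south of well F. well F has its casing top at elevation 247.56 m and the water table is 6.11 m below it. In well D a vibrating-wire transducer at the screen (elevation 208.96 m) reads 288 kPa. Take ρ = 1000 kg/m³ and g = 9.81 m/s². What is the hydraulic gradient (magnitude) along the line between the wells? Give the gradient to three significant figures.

i ≈ 0.00213

Total head at well F: h = 247.56 − 6.11 = 241.45 m.
Pressure head at well D: ψ = P/(ρg) = 288×1000 / (1000 × 9.81) = 29.36 m.
Total head at well D: h = z + ψ = 208.96 + 29.36 = 238.32 m.
Head difference: h(well F) − h(well D) = 241.45 − 238.32 = 3.13 m.
Hydraulic gradient: i = |Δh| / L = 3.13 / 1469 = 0.00213.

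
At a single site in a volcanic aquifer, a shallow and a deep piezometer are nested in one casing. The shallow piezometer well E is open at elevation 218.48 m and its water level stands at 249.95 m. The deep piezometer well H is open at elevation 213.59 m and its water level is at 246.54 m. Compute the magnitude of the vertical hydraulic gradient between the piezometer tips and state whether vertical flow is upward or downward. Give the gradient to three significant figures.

|i_v| ≈ 0.697; vertical flow is downward

Total head at well E: h = 249.95 m (water level in the standpipe).
Total head at well H: h = 246.54 m.
Δh = h(well E) − h(well H) = 249.95 − 246.54 = 3.41 m.
Vertical separation Δz = 218.48 − 213.59 = 4.89 m.
|i_v| = |Δh| / Δz = 3.41 / 4.89 = 0.697.
Head is higher in the shallow piezometer, so vertical flow is downward (recharge condition).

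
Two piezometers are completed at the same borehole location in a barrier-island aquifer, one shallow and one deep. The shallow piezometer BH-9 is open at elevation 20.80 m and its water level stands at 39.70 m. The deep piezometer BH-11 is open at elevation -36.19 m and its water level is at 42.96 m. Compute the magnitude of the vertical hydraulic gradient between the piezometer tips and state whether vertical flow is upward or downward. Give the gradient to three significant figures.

|i_v| ≈ 0.0572; vertical flow is upward

Total head at BH-9: h = 39.70 m (water level in the standpipe).
Total head at BH-11: h = 42.96 m.
Δh = h(BH-9) − h(BH-11) = 39.70 − 42.96 = -3.26 m.
Vertical separation Δz = 20.80 − (-36.19) = 56.99 m.
|i_v| = |Δh| / Δz = 3.26 / 56.99 = 0.0572.
Head is higher in the deep piezometer, so vertical flow is upward (discharge condition).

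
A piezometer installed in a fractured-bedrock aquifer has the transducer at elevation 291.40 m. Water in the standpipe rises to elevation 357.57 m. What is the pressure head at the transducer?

Total head h = 357.57 m (the water-surface elevation in the piezometer).
Pressure head ψ = h − z = 357.57 − 291.40 = 66.17 m.

ψ ≈ 66.17 m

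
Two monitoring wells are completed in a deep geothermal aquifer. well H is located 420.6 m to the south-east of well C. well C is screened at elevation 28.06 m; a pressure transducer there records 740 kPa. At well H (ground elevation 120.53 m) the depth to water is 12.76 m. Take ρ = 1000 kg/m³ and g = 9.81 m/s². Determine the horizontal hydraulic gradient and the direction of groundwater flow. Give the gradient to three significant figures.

i ≈ 0.0102; groundwater flows toward the north-west

Pressure head at well C: ψ = P/(ρg) = 740×1000 / (1000 × 9.81) = 75.43 m.
Total head at well C: h = z + ψ = 28.06 + 75.43 = 103.49 m.
Total head at well H: h = 120.53 − 12.76 = 107.77 m.
Head difference: h(well C) − h(well H) = 103.49 − 107.77 = -4.28 m.
Hydraulic gradient: i = |Δh| / L = 4.28 / 420.6 = 0.0102.
Flow is from higher to lower head: from well H toward well C, i.e. toward the north-west.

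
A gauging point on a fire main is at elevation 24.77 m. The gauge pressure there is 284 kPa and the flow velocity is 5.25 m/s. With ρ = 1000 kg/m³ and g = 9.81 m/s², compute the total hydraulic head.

h ≈ 55.12 m

Pressure head ψ = P/(ρg) = 284×1000 / (1000 × 9.81) = 28.95 m.
Velocity head = v²/(2g) = 5.25² / (2 × 9.81) = 1.405 m.
h = z + ψ + v²/(2g) = 24.77 + 28.95 + 1.405 = 55.12 m.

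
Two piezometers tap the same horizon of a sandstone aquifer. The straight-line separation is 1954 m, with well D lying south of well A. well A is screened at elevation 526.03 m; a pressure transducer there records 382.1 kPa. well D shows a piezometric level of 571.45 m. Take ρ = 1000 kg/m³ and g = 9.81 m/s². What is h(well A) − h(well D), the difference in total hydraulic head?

Δh ≈ -6.47 m

Pressure head at well A: ψ = P/(ρg) = 382.1×1000 / (1000 × 9.81) = 38.95 m.
Total head at well A: h = z + ψ = 526.03 + 38.95 = 564.98 m.
Total head at well D: h = 571.45 m (water level in the piezometer is the total head).
Head difference: h(well A) − h(well D) = 564.98 − 571.45 = -6.47 m.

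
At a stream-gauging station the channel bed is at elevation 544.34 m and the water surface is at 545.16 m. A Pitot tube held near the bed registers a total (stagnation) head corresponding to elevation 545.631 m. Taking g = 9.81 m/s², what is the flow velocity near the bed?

Near the bed, under hydrostatic conditions, the piezometric head (z + ψ) equals the free-surface elevation, 545.16 m.
Velocity head = total − piezometric = 545.631 − 545.16 = 0.471 m.
v = √(2g·h_v) = √(2 × 9.81 × 0.471) = 3.04 m/s.

v ≈ 3.04 m/s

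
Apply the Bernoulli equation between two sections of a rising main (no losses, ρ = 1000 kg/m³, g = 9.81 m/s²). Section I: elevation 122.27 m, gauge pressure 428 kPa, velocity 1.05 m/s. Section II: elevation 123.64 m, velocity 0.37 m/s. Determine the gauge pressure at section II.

P₂ ≈ 415 kPa

Pressure head at I: ψ₁ = P₁/(ρg) = 428×1000 / (1000 × 9.81) = 43.63 m.
Velocity heads: v₁²/2g = 1.05²/19.62 = 0.056 m; v₂²/2g = 0.37²/19.62 = 0.007 m.
Total head H = z₁ + ψ₁ + v₁²/2g = 122.27 + 43.63 + 0.056 = 165.96 m.
ψ₂ = H − z₂ − v₂²/2g = 165.96 − 123.64 − 0.007 = 42.31 m.
P₂ = ρgψ₂ = 1000 × 9.81 × 42.31 ≈ 415 kPa.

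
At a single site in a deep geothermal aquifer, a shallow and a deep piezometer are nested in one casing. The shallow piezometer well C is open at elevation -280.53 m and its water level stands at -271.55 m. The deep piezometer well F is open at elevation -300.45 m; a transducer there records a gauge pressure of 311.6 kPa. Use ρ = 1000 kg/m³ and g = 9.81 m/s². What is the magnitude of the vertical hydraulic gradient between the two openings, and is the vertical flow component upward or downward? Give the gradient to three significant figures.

|i_v| ≈ 0.144; vertical flow is upward

Total head at well C: h = -271.55 m (water level in the standpipe).
Pressure head at well F: ψ = P/(ρg) = 311.6×1000 / (1000 × 9.81) = 31.76 m.
Total head at well F: h = z + ψ = -300.45 + 31.76 = -268.69 m.
Δh = h(well C) − h(well F) = -271.55 − (-268.69) = -2.86 m.
Vertical separation Δz = -280.53 − (-300.45) = 19.92 m.
|i_v| = |Δh| / Δz = 2.86 / 19.92 = 0.144.
Head is higher in the deep piezometer, so vertical flow is upward (discharge condition).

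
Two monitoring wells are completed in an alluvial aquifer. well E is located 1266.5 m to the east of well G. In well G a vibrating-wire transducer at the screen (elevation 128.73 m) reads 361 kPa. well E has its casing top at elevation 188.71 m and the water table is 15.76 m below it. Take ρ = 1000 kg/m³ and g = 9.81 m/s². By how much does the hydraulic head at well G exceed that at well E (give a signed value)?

Pressure head at well G: ψ = P/(ρg) = 361×1000 / (1000 × 9.81) = 36.80 m.
Total head at well G: h = z + ψ = 128.73 + 36.80 = 165.53 m.
Total head at well E: h = 188.71 − 15.76 = 172.95 m.
Head difference: h(well G) − h(well E) = 165.53 − 172.95 = -7.42 m.

Δh ≈ -7.42 m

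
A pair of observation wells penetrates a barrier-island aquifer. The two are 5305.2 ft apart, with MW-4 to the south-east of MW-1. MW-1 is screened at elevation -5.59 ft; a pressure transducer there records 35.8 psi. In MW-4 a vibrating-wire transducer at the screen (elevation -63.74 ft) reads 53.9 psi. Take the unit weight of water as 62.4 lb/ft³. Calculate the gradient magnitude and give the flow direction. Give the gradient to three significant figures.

i ≈ 0.00309; groundwater flows toward the south-east

Pressure head at MW-1: ψ = 144·P/γ = 144 × 35.8 / 62.4 = 82.62 ft.
Total head at MW-1: h = z + ψ = -5.59 + 82.62 = 77.03 ft.
Pressure head at MW-4: ψ = 144·P/γ = 144 × 53.9 / 62.4 = 124.38 ft.
Total head at MW-4: h = z + ψ = -63.74 + 124.38 = 60.64 ft.
Head difference: h(MW-1) − h(MW-4) = 77.03 − 60.64 = 16.39 ft.
Hydraulic gradient: i = |Δh| / L = 16.39 / 5305.2 = 0.00309.
Flow is from higher to lower head: from MW-1 toward MW-4, i.e. toward the south-east.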